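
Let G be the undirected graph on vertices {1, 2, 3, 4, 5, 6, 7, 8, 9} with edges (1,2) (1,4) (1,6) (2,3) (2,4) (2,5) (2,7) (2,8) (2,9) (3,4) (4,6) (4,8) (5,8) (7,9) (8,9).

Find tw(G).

2

A width-2 tree decomposition is:
Bags: B1 = {2, 4, 8}  B2 = {1, 2, 4}  B3 = {2, 5, 8}  B4 = {2, 8, 9}  B5 = {1, 4, 6}  B6 = {2, 3, 4}  B7 = {2, 7, 9}
Tree: B1–B2, B1–B3, B1–B4, B2–B5, B1–B6, B4–B7
The largest bag has 3 vertices, giving width 2; this decomposition certifies tw(G) ≤ 2. For the lower bound, the 3 vertices {2, 8, 9} are pairwise adjacent, and any tree decomposition puts a clique entirely inside one bag — forcing width ≥ 2. Hence tw(G) = 2 exactly.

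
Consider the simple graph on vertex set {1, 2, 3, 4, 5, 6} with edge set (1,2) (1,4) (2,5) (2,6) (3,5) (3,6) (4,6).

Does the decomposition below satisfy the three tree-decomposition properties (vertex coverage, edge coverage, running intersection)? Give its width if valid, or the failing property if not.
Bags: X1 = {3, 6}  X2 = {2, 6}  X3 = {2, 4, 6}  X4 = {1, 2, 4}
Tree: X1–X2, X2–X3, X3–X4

No — vertex 5 appears in no bag.

A tree decomposition must satisfy three properties: every vertex lies in some bag; for every edge, both endpoints lie together in some bag; and for every vertex, the bags containing it form a connected subtree. Here vertex 5 appears in no bag, so the decomposition is invalid.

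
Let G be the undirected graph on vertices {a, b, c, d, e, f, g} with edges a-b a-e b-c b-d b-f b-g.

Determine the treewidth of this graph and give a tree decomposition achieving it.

The largest bag has 2 vertices, giving width 1; this decomposition certifies tw(G) ≤ 1. Since G has at least one edge (e.g. f–b), it is not an edgeless graph, so tw(G) ≥ 1. Hence tw(G) = 1 exactly.

Treewidth 1.
One optimal decomposition is:
Bags: B1 = {b, f}  B2 = {b, g}  B3 = {a, b}  B4 = {a, e}  B5 = {b, c}  B6 = {b, d}
Tree: B1–B2, B2–B3, B3–B4, B3–B5, B3–B6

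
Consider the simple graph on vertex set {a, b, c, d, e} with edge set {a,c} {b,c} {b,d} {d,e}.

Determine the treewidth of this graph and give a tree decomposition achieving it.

Treewidth 1.
Bags: B1 = {b, c}  B2 = {b, d}  B3 = {a, c}  B4 = {d, e}
Tree: B1–B2, B1–B3, B2–B4

Each bag holds 2 vertices, so the decomposition has width 1, which upper-bounds the treewidth. G has an edge, so its treewidth is at least 1. The upper and lower bounds meet at 1, so that is the treewidth.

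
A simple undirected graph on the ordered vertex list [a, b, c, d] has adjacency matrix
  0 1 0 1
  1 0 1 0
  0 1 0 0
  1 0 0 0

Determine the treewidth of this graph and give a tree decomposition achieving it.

Each bag holds 2 vertices, so the decomposition has width 1, which upper-bounds the treewidth. Since G has at least one edge (e.g. c–b), it is not an edgeless graph, so tw(G) ≥ 1. Hence tw(G) = 1 exactly.

Treewidth 1.
Bags: B1 = {b, c}  B2 = {a, b}  B3 = {a, d}
Tree: B1–B2, B2–B3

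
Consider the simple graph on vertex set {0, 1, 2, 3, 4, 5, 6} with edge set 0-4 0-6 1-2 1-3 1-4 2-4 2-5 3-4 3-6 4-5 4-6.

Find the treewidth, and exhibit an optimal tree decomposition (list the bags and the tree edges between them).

Each bag holds 3 vertices, so the decomposition has width 2, which upper-bounds the treewidth. For the lower bound, the 3 vertices {0, 4, 6} are pairwise adjacent, and any tree decomposition puts a clique entirely inside one bag — forcing width ≥ 2. Therefore the treewidth is 2.

Treewidth 2.
One optimal decomposition is:
Bags: B1 = {1, 2, 4}  B2 = {1, 3, 4}  B3 = {3, 4, 6}  B4 = {0, 4, 6}  B5 = {2, 4, 5}
Tree: B1–B2, B2–B3, B3–B4, B1–B5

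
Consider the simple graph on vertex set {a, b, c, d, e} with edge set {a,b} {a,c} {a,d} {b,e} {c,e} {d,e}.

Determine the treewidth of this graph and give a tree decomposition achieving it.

Treewidth 2.
One optimal decomposition is:
Bags: B1 = {a, c, e}  B2 = {a, b, e}  B3 = {a, d, e}
Tree: B1–B2, B2–B3

Every bag has size at most 3, so the width is 3 − 1 = 2 and tw(G) ≤ 2. For the lower bound, G contains the cycle a–c–e–b–a, so G is not a forest; only forests have treewidth ≤ 1, hence tw(G) ≥ 2. The upper and lower bounds meet at 2, so that is the treewidth.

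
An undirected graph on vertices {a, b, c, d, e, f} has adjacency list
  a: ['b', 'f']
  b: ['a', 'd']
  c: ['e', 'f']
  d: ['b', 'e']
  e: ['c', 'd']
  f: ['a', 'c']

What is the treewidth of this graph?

2

A width-2 tree decomposition is:
Bags: B1 = {c, e, f}  B2 = {a, e, f}  B3 = {a, b, e}  B4 = {b, d, e}
Tree: B1–B2, B2–B3, B3–B4
Every bag has size at most 3, so the width is 3 − 1 = 2 and tw(G) ≤ 2. Since e–c–f–a–b–d–e is a cycle in G, G is not acyclic. Forests are exactly the graphs of treewidth ≤ 1, so tw(G) ≥ 2. The upper and lower bounds meet at 2, so that is the treewidth.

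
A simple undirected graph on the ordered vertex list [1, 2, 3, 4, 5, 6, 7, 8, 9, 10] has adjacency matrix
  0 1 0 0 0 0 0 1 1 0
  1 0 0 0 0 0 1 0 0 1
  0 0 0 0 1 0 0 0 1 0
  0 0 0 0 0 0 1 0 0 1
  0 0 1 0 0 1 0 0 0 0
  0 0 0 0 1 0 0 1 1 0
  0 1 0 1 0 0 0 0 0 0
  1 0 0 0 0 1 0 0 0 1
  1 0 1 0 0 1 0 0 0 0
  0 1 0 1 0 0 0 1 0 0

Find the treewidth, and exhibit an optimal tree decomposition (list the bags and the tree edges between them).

Treewidth 2.
One optimal decomposition is:
Bags: B1 = {3, 5, 6}  B2 = {3, 6, 9}  B3 = {6, 8, 9}  B4 = {1, 8, 9}  B5 = {1, 8, 10}  B6 = {1, 2, 10}  B7 = {2, 4, 10}  B8 = {2, 4, 7}
Tree: B1–B2, B2–B3, B3–B4, B4–B5, B5–B6, B6–B7, B7–B8

Each bag holds 3 vertices, so the decomposition has width 2, which upper-bounds the treewidth. Since 5–3–9–6–5 is a cycle in G, G is not acyclic. Forests are exactly the graphs of treewidth ≤ 1, so tw(G) ≥ 2. Hence tw(G) = 2 exactly.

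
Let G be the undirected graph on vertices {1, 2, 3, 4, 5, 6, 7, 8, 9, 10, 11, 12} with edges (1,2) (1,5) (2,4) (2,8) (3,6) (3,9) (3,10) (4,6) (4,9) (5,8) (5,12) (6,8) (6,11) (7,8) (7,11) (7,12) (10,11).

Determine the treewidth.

A width-3 tree decomposition is:
Bags: B1 = {1, 2, 5, 12}  B2 = {2, 5, 8, 12}  B3 = {2, 7, 8, 12}  B4 = {2, 4, 7, 8}  B5 = {4, 6, 7, 8}  B6 = {4, 6, 7, 11}  B7 = {4, 6, 9, 11}  B8 = {3, 6, 9, 11}  B9 = {3, 9, 10, 11}
Tree: B1–B2, B2–B3, B3–B4, B4–B5, B5–B6, B6–B7, B7–B8, B8–B9
Every bag has size at most 4, so the width is 4 − 1 = 3 and tw(G) ≤ 3. For the lower bound: the 4 vertex sets {1,5,12}, {2}, {8}, {4,6,7,11} are disjoint, each induces a connected subgraph, and every pair is joined by at least one edge of G. Contracting each set to a single vertex therefore yields K_{4} as a minor, and since treewidth is minor-monotone, tw(G) ≥ tw(K_{4}) = 3. Combining the bounds, tw(G) = 3.

3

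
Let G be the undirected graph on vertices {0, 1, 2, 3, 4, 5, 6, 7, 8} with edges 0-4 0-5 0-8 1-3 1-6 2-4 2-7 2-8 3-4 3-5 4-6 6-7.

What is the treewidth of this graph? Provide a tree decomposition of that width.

Treewidth 3.
Bags: B1 = {2, 6, 7, 8}  B2 = {2, 4, 6, 8}  B3 = {0, 4, 6, 8}  B4 = {0, 1, 4, 6}  B5 = {0, 1, 3, 4}  B6 = {0, 1, 3, 5}
Tree: B1–B2, B2–B3, B3–B4, B4–B5, B5–B6

Each bag holds 4 vertices, so the decomposition has width 3, which upper-bounds the treewidth. For the lower bound: the 4 vertex sets {2,7,8}, {6}, {4}, {0,1,3,5} are disjoint, each induces a connected subgraph, and every pair is joined by at least one edge of G. Contracting each set to a single vertex therefore yields K_{4} as a minor, and since treewidth is minor-monotone, tw(G) ≥ tw(K_{4}) = 3. Therefore the treewidth is 3.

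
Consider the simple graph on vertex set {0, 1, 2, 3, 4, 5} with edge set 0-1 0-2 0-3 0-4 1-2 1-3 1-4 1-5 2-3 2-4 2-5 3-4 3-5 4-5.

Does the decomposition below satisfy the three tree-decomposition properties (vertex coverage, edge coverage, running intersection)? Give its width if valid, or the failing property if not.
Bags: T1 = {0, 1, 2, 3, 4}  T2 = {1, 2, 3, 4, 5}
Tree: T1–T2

Checking the three conditions: (i) the bags cover all of {0, 1, 2, 3, 4, 5}; (ii) for each edge, some bag contains both endpoints; (iii) the bags containing any fixed vertex form a subtree. All hold, so the decomposition is valid with width 5 − 1 = 4.

Yes; width 4.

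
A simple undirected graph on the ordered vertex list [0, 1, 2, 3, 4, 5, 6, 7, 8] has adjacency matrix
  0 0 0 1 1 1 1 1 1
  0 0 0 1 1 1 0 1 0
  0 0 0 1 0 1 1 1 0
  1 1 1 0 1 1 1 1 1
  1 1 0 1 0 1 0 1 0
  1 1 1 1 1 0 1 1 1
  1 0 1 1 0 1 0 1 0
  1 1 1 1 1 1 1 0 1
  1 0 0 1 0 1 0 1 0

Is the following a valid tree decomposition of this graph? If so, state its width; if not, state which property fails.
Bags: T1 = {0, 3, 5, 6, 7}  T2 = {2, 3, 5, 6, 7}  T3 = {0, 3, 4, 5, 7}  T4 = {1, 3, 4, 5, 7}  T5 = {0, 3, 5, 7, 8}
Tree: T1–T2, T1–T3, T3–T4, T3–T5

Every vertex of G appears in some bag (union = {0, 1, 2, 3, 4, 5, 6, 7, 8}); every edge is covered by a bag; and for each vertex v the set of bags containing v is connected in the bag tree. The decomposition is therefore valid. The largest bag has 5 vertices, so the width is 4.

Yes; width 4.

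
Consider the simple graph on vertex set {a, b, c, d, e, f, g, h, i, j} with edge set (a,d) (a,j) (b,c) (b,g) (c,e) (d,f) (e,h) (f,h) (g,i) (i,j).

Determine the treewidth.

2

A width-2 tree decomposition is:
Bags: B1 = {b, c, e}  B2 = {b, e, h}  B3 = {b, f, h}  B4 = {b, d, f}  B5 = {a, b, d}  B6 = {a, b, j}  B7 = {b, i, j}  B8 = {b, g, i}
Tree: B1–B2, B2–B3, B3–B4, B4–B5, B5–B6, B6–B7, B7–B8
The largest bag has 3 vertices, giving width 2; this decomposition certifies tw(G) ≤ 2. Since b–c–e–h–f–d–a–j–i–g–b is a cycle in G, G is not acyclic. Forests are exactly the graphs of treewidth ≤ 1, so tw(G) ≥ 2. Hence tw(G) = 2 exactly.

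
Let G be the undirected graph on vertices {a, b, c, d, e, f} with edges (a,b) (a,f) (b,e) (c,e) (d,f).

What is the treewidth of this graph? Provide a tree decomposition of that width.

Treewidth 1.
One optimal decomposition is:
Bags: B1 = {c, e}  B2 = {b, e}  B3 = {a, b}  B4 = {a, f}  B5 = {d, f}
Tree: B1–B2, B2–B3, B3–B4, B4–B5

Each bag holds 2 vertices, so the decomposition has width 1, which upper-bounds the treewidth. Since G has at least one edge (e.g. c–e), it is not an edgeless graph, so tw(G) ≥ 1. Combining the bounds, tw(G) = 1.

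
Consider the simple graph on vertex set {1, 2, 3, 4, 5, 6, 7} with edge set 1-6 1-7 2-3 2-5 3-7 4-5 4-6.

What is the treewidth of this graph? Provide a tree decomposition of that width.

Treewidth 2.
One optimal decomposition is:
Bags: B1 = {4, 5, 6}  B2 = {1, 5, 6}  B3 = {1, 5, 7}  B4 = {3, 5, 7}  B5 = {2, 3, 5}
Tree: B1–B2, B2–B3, B3–B4, B4–B5

Each bag holds 3 vertices, so the decomposition has width 2, which upper-bounds the treewidth. Since 5–4–6–1–7–3–2–5 is a cycle in G, G is not acyclic. Forests are exactly the graphs of treewidth ≤ 1, so tw(G) ≥ 2. Therefore the treewidth is 2.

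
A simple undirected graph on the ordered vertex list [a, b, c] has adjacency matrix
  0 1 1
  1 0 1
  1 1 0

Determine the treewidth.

2

A width-2 tree decomposition is:
Bags: B1 = {a, b, c}
Tree: (single bag)
With just one bag of size 3, the width is 3 − 1 = 2, so tw(G) ≤ 2. Conversely, {a, b, c} is a clique of size 3, and the vertices of any clique must share a bag in every tree decomposition; so some bag has ≥ 3 vertices and tw(G) ≥ 2. Therefore the treewidth is 2.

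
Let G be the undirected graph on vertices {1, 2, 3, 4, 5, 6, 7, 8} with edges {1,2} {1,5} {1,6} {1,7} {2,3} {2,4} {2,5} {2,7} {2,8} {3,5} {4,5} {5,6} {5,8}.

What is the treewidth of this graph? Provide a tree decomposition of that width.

Treewidth 2.
One such decomposition:
Bags: B1 = {1, 2, 5}  B2 = {1, 5, 6}  B3 = {1, 2, 7}  B4 = {2, 4, 5}  B5 = {2, 3, 5}  B6 = {2, 5, 8}
Tree: B1–B2, B1–B3, B1–B4, B1–B5, B5–B6

Every bag has size at most 3, so the width is 3 − 1 = 2 and tw(G) ≤ 2. For the lower bound, the 3 vertices {2, 5, 8} are pairwise adjacent, and any tree decomposition puts a clique entirely inside one bag — forcing width ≥ 2. Therefore the treewidth is 2.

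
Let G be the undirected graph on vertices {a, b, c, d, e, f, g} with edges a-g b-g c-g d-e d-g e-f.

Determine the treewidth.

A width-1 tree decomposition is:
Bags: B1 = {c, g}  B2 = {a, g}  B3 = {d, g}  B4 = {d, e}  B5 = {b, g}  B6 = {e, f}
Tree: B1–B2, B2–B3, B3–B4, B2–B5, B4–B6
Each bag holds 2 vertices, so the decomposition has width 1, which upper-bounds the treewidth. Since G has at least one edge (e.g. c–g), it is not an edgeless graph, so tw(G) ≥ 1. Combining the bounds, tw(G) = 1.

1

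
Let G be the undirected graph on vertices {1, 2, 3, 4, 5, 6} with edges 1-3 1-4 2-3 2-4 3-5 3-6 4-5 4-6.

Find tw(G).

2

A width-2 tree decomposition is:
Bags: B1 = {1, 3, 4}  B2 = {3, 4, 6}  B3 = {3, 4, 5}  B4 = {2, 3, 4}
Tree: B1–B2, B2–B3, B3–B4
Every bag has size at most 3, so the width is 3 − 1 = 2 and tw(G) ≤ 2. For the lower bound, G contains the cycle 1–4–6–3–1, so G is not a forest; only forests have treewidth ≤ 1, hence tw(G) ≥ 2. Therefore the treewidth is 2.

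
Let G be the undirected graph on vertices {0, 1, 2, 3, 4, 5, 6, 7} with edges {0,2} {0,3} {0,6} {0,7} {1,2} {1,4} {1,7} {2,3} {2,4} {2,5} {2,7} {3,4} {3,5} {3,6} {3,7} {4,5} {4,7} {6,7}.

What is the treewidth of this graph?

3

A width-3 tree decomposition is:
Bags: B1 = {0, 2, 3, 7}  B2 = {2, 3, 4, 7}  B3 = {1, 2, 4, 7}  B4 = {0, 3, 6, 7}  B5 = {2, 3, 4, 5}
Tree: B1–B2, B2–B3, B1–B4, B2–B5
The largest bag has 4 vertices, giving width 3; this decomposition certifies tw(G) ≤ 3. On the other hand G contains the 4-clique {1, 2, 4, 7}. A clique must lie in a single bag of any decomposition, so no decomposition can have width below 3. Hence tw(G) = 3 exactly.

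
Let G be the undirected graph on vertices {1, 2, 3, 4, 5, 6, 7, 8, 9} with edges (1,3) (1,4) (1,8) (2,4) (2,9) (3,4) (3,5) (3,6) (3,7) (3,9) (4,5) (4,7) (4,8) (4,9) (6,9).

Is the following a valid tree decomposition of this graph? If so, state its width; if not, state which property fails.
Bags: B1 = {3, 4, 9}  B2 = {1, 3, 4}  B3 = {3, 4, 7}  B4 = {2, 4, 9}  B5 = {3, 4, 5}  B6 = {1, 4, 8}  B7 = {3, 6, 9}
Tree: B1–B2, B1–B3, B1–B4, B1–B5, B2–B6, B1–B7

Yes; width 2.

Every vertex of G appears in some bag (union = {1, 2, 3, 4, 5, 6, 7, 8, 9}); every edge is covered by a bag; and for each vertex v the set of bags containing v is connected in the bag tree. The decomposition is therefore valid. The largest bag has 3 vertices, so the width is 2.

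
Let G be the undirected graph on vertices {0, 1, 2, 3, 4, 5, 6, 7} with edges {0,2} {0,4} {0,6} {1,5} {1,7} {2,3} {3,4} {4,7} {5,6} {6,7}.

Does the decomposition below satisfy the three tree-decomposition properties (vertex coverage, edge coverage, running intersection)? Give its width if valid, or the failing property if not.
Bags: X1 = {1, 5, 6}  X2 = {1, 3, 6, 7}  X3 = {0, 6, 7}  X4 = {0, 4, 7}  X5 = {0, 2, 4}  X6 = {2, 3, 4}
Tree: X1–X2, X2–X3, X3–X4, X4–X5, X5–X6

A tree decomposition must satisfy three properties: every vertex lies in some bag; for every edge, both endpoints lie together in some bag; and for every vertex, the bags containing it form a connected subtree. Here bags containing vertex 3 are not connected in the tree, so the decomposition is invalid.

No — bags containing vertex 3 are not connected in the tree.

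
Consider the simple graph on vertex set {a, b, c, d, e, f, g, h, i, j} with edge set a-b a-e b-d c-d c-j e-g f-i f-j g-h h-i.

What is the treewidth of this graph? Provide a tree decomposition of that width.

Treewidth 2.
One such decomposition:
Bags: B1 = {a, b, d}  B2 = {a, d, e}  B3 = {d, e, g}  B4 = {d, g, h}  B5 = {d, h, i}  B6 = {d, f, i}  B7 = {d, f, j}  B8 = {c, d, j}
Tree: B1–B2, B2–B3, B3–B4, B4–B5, B5–B6, B6–B7, B7–B8

Each bag holds 3 vertices, so the decomposition has width 2, which upper-bounds the treewidth. The edges d–b–a–e–g–h–i–f–j–c–d form a cycle, so G is not a tree and its treewidth is at least 2. Combining the bounds, tw(G) = 2.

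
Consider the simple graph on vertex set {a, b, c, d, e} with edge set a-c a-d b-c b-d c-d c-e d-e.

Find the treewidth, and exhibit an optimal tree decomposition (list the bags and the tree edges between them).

Treewidth 2.
One optimal decomposition is:
Bags: B1 = {a, c, d}  B2 = {b, c, d}  B3 = {c, d, e}
Tree: B1–B2, B2–B3

Each bag holds 3 vertices, so the decomposition has width 2, which upper-bounds the treewidth. On the other hand G contains the 3-clique {c, d, e}. A clique must lie in a single bag of any decomposition, so no decomposition can have width below 2. The upper and lower bounds meet at 2, so that is the treewidth.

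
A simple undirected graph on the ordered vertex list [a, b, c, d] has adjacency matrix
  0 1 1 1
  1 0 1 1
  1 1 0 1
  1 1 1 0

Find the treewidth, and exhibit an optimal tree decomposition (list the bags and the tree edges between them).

A single bag containing all 4 vertices is trivially a valid decomposition of width 3. On the other hand G contains the 4-clique {a, b, c, d}. A clique must lie in a single bag of any decomposition, so no decomposition can have width below 3. Therefore the treewidth is 3.

Treewidth 3.
Bags: B1 = {a, b, c, d}
Tree: (single bag)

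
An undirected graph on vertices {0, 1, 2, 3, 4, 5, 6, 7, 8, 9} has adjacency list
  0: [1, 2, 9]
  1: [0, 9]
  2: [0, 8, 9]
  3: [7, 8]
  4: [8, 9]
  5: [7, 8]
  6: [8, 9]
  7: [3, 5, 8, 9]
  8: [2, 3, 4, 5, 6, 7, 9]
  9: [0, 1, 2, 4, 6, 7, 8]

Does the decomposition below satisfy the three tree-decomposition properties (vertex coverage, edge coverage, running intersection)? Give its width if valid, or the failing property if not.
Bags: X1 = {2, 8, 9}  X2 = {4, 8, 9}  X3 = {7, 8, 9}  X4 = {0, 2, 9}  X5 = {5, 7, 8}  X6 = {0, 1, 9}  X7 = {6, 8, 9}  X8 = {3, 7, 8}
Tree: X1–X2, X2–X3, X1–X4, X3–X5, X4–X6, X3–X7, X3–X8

Checking the three conditions: (i) the bags cover all of {0, 1, 2, 3, 4, 5, 6, 7, 8, 9}; (ii) for each edge, some bag contains both endpoints; (iii) the bags containing any fixed vertex form a subtree. All hold, so the decomposition is valid with width 3 − 1 = 2.

Yes; width 2.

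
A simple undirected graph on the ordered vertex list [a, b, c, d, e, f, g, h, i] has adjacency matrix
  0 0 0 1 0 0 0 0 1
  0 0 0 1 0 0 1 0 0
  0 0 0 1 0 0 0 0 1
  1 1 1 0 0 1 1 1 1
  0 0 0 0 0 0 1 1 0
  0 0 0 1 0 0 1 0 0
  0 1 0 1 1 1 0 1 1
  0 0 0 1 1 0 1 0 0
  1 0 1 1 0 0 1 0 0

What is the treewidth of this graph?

2

A width-2 tree decomposition is:
Bags: B1 = {d, g, i}  B2 = {b, d, g}  B3 = {c, d, i}  B4 = {a, d, i}  B5 = {d, g, h}  B6 = {e, g, h}  B7 = {d, f, g}
Tree: B1–B2, B1–B3, B1–B4, B2–B5, B5–B6, B2–B7
The largest bag has 3 vertices, giving width 2; this decomposition certifies tw(G) ≤ 2. For the lower bound, the 3 vertices {d, g, h} are pairwise adjacent, and any tree decomposition puts a clique entirely inside one bag — forcing width ≥ 2. The upper and lower bounds meet at 2, so that is the treewidth.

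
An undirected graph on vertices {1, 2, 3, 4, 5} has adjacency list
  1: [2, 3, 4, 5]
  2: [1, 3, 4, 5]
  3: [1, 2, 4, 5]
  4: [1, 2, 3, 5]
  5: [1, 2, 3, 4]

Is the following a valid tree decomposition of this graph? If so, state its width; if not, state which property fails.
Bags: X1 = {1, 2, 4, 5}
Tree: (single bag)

No — vertex 3 appears in no bag.

A tree decomposition must satisfy three properties: every vertex lies in some bag; for every edge, both endpoints lie together in some bag; and for every vertex, the bags containing it form a connected subtree. Here vertex 3 appears in no bag, so the decomposition is invalid.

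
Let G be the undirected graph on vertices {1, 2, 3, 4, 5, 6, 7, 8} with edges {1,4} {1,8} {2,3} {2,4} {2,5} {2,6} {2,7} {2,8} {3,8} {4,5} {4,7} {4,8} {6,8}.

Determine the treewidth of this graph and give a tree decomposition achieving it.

Treewidth 2.
One optimal decomposition is:
Bags: B1 = {2, 4, 8}  B2 = {2, 3, 8}  B3 = {2, 6, 8}  B4 = {1, 4, 8}  B5 = {2, 4, 5}  B6 = {2, 4, 7}
Tree: B1–B2, B1–B3, B1–B4, B1–B5, B1–B6

The largest bag has 3 vertices, giving width 2; this decomposition certifies tw(G) ≤ 2. On the other hand G contains the 3-clique {1, 4, 8}. A clique must lie in a single bag of any decomposition, so no decomposition can have width below 2. Combining the bounds, tw(G) = 2.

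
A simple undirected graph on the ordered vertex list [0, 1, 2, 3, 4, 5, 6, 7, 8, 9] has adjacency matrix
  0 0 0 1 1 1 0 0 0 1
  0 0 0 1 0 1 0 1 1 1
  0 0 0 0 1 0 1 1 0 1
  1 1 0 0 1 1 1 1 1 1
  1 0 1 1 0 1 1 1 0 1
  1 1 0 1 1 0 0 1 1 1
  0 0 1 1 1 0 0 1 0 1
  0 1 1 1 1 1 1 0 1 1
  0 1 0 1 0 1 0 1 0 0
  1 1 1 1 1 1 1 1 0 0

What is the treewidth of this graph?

A width-4 tree decomposition is:
Bags: B1 = {1, 3, 5, 7, 8}  B2 = {1, 3, 5, 7, 9}  B3 = {3, 4, 5, 7, 9}  B4 = {0, 3, 4, 5, 9}  B5 = {3, 4, 6, 7, 9}  B6 = {2, 4, 6, 7, 9}
Tree: B1–B2, B2–B3, B3–B4, B3–B5, B5–B6
The largest bag has 5 vertices, giving width 4; this decomposition certifies tw(G) ≤ 4. For the lower bound, the 5 vertices {2, 4, 6, 7, 9} are pairwise adjacent, and any tree decomposition puts a clique entirely inside one bag — forcing width ≥ 4. The upper and lower bounds meet at 4, so that is the treewidth.

4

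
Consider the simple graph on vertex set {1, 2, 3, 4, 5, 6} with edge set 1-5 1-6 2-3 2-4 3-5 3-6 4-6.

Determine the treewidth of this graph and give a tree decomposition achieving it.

The largest bag has 3 vertices, giving width 2; this decomposition certifies tw(G) ≤ 2. Since 1–5–3–6–1 is a cycle in G, G is not acyclic. Forests are exactly the graphs of treewidth ≤ 1, so tw(G) ≥ 2. The upper and lower bounds meet at 2, so that is the treewidth.

Treewidth 2.
One such decomposition:
Bags: B1 = {1, 5, 6}  B2 = {3, 5, 6}  B3 = {3, 4, 6}  B4 = {2, 3, 4}
Tree: B1–B2, B2–B3, B3–B4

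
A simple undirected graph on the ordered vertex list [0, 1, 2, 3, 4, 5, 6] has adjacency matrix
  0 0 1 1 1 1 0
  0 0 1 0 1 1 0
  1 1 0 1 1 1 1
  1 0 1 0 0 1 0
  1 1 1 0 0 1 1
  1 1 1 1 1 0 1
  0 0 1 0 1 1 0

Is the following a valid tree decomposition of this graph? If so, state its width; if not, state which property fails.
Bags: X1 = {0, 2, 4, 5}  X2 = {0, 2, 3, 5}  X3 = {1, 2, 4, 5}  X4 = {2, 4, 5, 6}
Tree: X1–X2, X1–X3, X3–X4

Yes; width 3.

Checking the three conditions: (i) the bags cover all of {0, 1, 2, 3, 4, 5, 6}; (ii) for each edge, some bag contains both endpoints; (iii) the bags containing any fixed vertex form a subtree. All hold, so the decomposition is valid with width 4 − 1 = 3.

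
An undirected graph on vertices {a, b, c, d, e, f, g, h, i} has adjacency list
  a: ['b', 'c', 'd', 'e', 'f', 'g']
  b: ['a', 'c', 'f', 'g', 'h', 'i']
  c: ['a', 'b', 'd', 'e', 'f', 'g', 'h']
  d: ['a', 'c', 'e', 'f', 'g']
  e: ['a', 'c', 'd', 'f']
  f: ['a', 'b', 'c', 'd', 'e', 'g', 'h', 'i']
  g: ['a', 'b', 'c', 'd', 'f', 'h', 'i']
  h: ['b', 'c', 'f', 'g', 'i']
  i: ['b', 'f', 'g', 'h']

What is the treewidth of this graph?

A width-4 tree decomposition is:
Bags: B1 = {b, f, g, h, i}  B2 = {b, c, f, g, h}  B3 = {a, b, c, f, g}  B4 = {a, c, d, f, g}  B5 = {a, c, d, e, f}
Tree: B1–B2, B2–B3, B3–B4, B4–B5
The largest bag has 5 vertices, giving width 4; this decomposition certifies tw(G) ≤ 4. On the other hand G contains the 5-clique {a, c, d, f, g}. A clique must lie in a single bag of any decomposition, so no decomposition can have width below 4. Therefore the treewidth is 4.

4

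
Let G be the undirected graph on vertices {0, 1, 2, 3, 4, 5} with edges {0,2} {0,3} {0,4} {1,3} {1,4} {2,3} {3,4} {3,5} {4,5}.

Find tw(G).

A width-2 tree decomposition is:
Bags: B1 = {1, 3, 4}  B2 = {0, 3, 4}  B3 = {0, 2, 3}  B4 = {3, 4, 5}
Tree: B1–B2, B2–B3, B2–B4
The largest bag has 3 vertices, giving width 2; this decomposition certifies tw(G) ≤ 2. For the lower bound, the 3 vertices {0, 2, 3} are pairwise adjacent, and any tree decomposition puts a clique entirely inside one bag — forcing width ≥ 2. Therefore the treewidth is 2.

2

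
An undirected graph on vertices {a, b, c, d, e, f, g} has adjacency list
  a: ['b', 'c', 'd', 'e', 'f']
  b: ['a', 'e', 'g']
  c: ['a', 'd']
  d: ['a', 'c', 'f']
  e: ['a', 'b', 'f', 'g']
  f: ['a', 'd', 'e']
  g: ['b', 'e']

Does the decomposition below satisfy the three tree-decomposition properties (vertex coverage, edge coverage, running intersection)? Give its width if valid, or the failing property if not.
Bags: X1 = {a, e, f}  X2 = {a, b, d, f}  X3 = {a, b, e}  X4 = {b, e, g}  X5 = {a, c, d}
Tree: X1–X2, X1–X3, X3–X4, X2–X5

A tree decomposition must satisfy three properties: every vertex lies in some bag; for every edge, both endpoints lie together in some bag; and for every vertex, the bags containing it form a connected subtree. Here bags containing vertex b are not connected in the tree, so the decomposition is invalid.

No — bags containing vertex b are not connected in the tree.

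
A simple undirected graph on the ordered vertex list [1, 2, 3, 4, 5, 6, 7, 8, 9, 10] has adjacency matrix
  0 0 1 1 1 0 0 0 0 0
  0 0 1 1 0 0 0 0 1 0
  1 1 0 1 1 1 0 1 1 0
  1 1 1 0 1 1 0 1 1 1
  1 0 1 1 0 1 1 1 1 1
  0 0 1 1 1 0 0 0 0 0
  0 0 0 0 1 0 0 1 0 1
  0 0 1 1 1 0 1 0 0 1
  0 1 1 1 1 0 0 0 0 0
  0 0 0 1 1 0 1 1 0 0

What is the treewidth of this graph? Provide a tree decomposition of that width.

Treewidth 3.
Bags: B1 = {3, 4, 5, 8}  B2 = {3, 4, 5, 9}  B3 = {1, 3, 4, 5}  B4 = {3, 4, 5, 6}  B5 = {4, 5, 8, 10}  B6 = {5, 7, 8, 10}  B7 = {2, 3, 4, 9}
Tree: B1–B2, B1–B3, B2–B4, B1–B5, B5–B6, B2–B7

The largest bag has 4 vertices, giving width 3; this decomposition certifies tw(G) ≤ 3. Conversely, {4, 5, 8, 10} is a clique of size 4, and the vertices of any clique must share a bag in every tree decomposition; so some bag has ≥ 4 vertices and tw(G) ≥ 3. Combining the bounds, tw(G) = 3.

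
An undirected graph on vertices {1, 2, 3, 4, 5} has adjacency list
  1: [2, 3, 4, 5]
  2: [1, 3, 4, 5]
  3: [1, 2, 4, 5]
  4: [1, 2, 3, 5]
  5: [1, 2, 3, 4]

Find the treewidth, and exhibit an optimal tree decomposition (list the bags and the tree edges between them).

With just one bag of size 5, the width is 5 − 1 = 4, so tw(G) ≤ 4. For the lower bound, the 5 vertices {1, 2, 3, 4, 5} are pairwise adjacent, and any tree decomposition puts a clique entirely inside one bag — forcing width ≥ 4. The upper and lower bounds meet at 4, so that is the treewidth.

Treewidth 4.
Bags: B1 = {1, 2, 3, 4, 5}
Tree: (single bag)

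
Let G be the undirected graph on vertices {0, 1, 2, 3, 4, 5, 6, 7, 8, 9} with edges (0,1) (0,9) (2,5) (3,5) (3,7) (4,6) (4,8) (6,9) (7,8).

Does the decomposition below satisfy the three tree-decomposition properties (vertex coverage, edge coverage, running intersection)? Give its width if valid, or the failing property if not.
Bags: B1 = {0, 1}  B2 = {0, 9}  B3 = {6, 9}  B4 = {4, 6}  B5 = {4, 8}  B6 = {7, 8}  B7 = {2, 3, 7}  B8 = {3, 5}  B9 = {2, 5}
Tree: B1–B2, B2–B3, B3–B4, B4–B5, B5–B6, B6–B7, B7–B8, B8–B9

A tree decomposition must satisfy three properties: every vertex lies in some bag; for every edge, both endpoints lie together in some bag; and for every vertex, the bags containing it form a connected subtree. Here bags containing vertex 2 are not connected in the tree, so the decomposition is invalid.

No — bags containing vertex 2 are not connected in the tree.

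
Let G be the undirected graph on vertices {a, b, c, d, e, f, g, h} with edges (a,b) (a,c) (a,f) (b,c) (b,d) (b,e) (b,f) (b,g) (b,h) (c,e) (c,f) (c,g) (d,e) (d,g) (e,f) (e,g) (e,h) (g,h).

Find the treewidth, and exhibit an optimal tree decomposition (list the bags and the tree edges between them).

Each bag holds 4 vertices, so the decomposition has width 3, which upper-bounds the treewidth. For the lower bound, the 4 vertices {b, d, e, g} are pairwise adjacent, and any tree decomposition puts a clique entirely inside one bag — forcing width ≥ 3. Hence tw(G) = 3 exactly.

Treewidth 3.
Bags: B1 = {b, c, e, g}  B2 = {b, d, e, g}  B3 = {b, e, g, h}  B4 = {b, c, e, f}  B5 = {a, b, c, f}
Tree: B1–B2, B2–B3, B1–B4, B4–B5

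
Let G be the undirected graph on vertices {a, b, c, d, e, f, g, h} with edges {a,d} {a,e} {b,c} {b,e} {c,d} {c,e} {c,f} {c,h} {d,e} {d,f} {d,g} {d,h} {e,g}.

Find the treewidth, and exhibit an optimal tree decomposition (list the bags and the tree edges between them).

Treewidth 2.
One such decomposition:
Bags: B1 = {c, d, e}  B2 = {c, d, h}  B3 = {d, e, g}  B4 = {a, d, e}  B5 = {c, d, f}  B6 = {b, c, e}
Tree: B1–B2, B1–B3, B3–B4, B2–B5, B1–B6

The largest bag has 3 vertices, giving width 2; this decomposition certifies tw(G) ≤ 2. Conversely, {d, e, g} is a clique of size 3, and the vertices of any clique must share a bag in every tree decomposition; so some bag has ≥ 3 vertices and tw(G) ≥ 2. Hence tw(G) = 2 exactly.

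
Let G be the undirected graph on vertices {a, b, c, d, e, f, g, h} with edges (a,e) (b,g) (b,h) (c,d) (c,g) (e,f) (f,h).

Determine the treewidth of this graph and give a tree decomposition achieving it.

Treewidth 1.
One optimal decomposition is:
Bags: B1 = {c, d}  B2 = {c, g}  B3 = {b, g}  B4 = {b, h}  B5 = {f, h}  B6 = {e, f}  B7 = {a, e}
Tree: B1–B2, B2–B3, B3–B4, B4–B5, B5–B6, B6–B7

Each bag holds 2 vertices, so the decomposition has width 1, which upper-bounds the treewidth. Any graph with an edge has treewidth ≥ 1, and G has the edge d–c. Combining the bounds, tw(G) = 1.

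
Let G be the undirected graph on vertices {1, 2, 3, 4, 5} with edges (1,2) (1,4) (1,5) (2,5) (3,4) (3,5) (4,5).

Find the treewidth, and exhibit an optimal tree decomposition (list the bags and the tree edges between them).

Treewidth 2.
Bags: B1 = {1, 4, 5}  B2 = {1, 2, 5}  B3 = {3, 4, 5}
Tree: B1–B2, B1–B3

Each bag holds 3 vertices, so the decomposition has width 2, which upper-bounds the treewidth. On the other hand G contains the 3-clique {1, 2, 5}. A clique must lie in a single bag of any decomposition, so no decomposition can have width below 2. Combining the bounds, tw(G) = 2.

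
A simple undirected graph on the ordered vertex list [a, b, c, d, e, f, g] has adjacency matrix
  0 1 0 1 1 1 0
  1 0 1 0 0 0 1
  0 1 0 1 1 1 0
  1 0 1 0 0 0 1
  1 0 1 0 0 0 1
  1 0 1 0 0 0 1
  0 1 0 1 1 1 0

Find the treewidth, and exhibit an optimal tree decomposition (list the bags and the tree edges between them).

Treewidth 3.
Bags: B1 = {a, b, c, g}  B2 = {a, c, e, g}  B3 = {a, c, f, g}  B4 = {a, c, d, g}
Tree: B1–B2, B2–B3, B3–B4

Every bag has size at most 4, so the width is 4 − 1 = 3 and tw(G) ≤ 3. For the lower bound: the 4 vertex sets {a,b}, {c,e}, {g}, {f} are disjoint, each induces a connected subgraph, and every pair is joined by at least one edge of G. Contracting each set to a single vertex therefore yields K_{4} as a minor, and since treewidth is minor-monotone, tw(G) ≥ tw(K_{4}) = 3. Combining the bounds, tw(G) = 3.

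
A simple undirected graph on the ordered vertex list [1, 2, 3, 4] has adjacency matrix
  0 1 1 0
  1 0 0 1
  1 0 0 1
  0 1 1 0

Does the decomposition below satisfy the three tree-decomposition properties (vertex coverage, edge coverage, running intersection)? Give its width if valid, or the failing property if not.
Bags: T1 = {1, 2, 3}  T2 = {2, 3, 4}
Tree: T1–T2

Yes; width 2.

Every vertex of G appears in some bag (union = {1, 2, 3, 4}); every edge is covered by a bag; and for each vertex v the set of bags containing v is connected in the bag tree. The decomposition is therefore valid. The largest bag has 3 vertices, so the width is 2.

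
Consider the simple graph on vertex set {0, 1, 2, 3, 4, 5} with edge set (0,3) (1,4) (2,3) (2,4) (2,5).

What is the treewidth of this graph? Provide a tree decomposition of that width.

Treewidth 1.
One such decomposition:
Bags: B1 = {2, 3}  B2 = {2, 4}  B3 = {1, 4}  B4 = {2, 5}  B5 = {0, 3}
Tree: B1–B2, B2–B3, B2–B4, B1–B5

The largest bag has 2 vertices, giving width 1; this decomposition certifies tw(G) ≤ 1. G has an edge, so its treewidth is at least 1. Therefore the treewidth is 1.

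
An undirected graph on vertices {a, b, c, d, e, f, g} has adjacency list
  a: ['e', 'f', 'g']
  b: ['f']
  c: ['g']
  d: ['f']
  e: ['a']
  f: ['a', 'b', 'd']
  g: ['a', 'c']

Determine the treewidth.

1

A width-1 tree decomposition is:
Bags: B1 = {a, g}  B2 = {a, e}  B3 = {a, f}  B4 = {c, g}  B5 = {b, f}  B6 = {d, f}
Tree: B1–B2, B2–B3, B1–B4, B3–B5, B3–B6
The largest bag has 2 vertices, giving width 1; this decomposition certifies tw(G) ≤ 1. G has an edge, so its treewidth is at least 1. Hence tw(G) = 1 exactly.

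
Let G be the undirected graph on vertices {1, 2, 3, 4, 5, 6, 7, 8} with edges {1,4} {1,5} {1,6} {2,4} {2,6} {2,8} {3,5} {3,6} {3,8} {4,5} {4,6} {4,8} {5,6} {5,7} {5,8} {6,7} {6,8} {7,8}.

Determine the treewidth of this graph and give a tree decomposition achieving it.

Treewidth 3.
One optimal decomposition is:
Bags: B1 = {4, 5, 6, 8}  B2 = {5, 6, 7, 8}  B3 = {2, 4, 6, 8}  B4 = {1, 4, 5, 6}  B5 = {3, 5, 6, 8}
Tree: B1–B2, B1–B3, B1–B4, B1–B5

Each bag holds 4 vertices, so the decomposition has width 3, which upper-bounds the treewidth. On the other hand G contains the 4-clique {2, 4, 6, 8}. A clique must lie in a single bag of any decomposition, so no decomposition can have width below 3. Hence tw(G) = 3 exactly.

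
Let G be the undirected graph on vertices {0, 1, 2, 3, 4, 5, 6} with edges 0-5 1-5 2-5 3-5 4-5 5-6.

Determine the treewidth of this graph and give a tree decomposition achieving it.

Treewidth 1.
One such decomposition:
Bags: B1 = {2, 5}  B2 = {3, 5}  B3 = {4, 5}  B4 = {0, 5}  B5 = {5, 6}  B6 = {1, 5}
Tree: B1–B2, B1–B3, B3–B4, B3–B5, B4–B6

The largest bag has 2 vertices, giving width 1; this decomposition certifies tw(G) ≤ 1. Since G has at least one edge (e.g. 2–5), it is not an edgeless graph, so tw(G) ≥ 1. Combining the bounds, tw(G) = 1.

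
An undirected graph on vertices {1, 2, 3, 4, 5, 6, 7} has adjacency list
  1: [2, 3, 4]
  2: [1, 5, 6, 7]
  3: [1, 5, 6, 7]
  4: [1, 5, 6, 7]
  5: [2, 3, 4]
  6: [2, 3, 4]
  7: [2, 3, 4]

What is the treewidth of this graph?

A width-3 tree decomposition is:
Bags: B1 = {2, 3, 4, 6}  B2 = {2, 3, 4, 5}  B3 = {1, 2, 3, 4}  B4 = {2, 3, 4, 7}
Tree: B1–B2, B2–B3, B3–B4
The largest bag has 4 vertices, giving width 3; this decomposition certifies tw(G) ≤ 3. For the lower bound: the 4 vertex sets {3,6}, {4,5}, {2}, {1} are disjoint, each induces a connected subgraph, and every pair is joined by at least one edge of G. Contracting each set to a single vertex therefore yields K_{4} as a minor, and since treewidth is minor-monotone, tw(G) ≥ tw(K_{4}) = 3. Hence tw(G) = 3 exactly.

3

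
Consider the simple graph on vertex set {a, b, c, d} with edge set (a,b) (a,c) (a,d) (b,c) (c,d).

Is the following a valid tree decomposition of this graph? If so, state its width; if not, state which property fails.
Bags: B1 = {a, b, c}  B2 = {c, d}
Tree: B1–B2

No — edge (a,d) lies in no bag.

A tree decomposition must satisfy three properties: every vertex lies in some bag; for every edge, both endpoints lie together in some bag; and for every vertex, the bags containing it form a connected subtree. Here edge (a,d) lies in no bag, so the decomposition is invalid.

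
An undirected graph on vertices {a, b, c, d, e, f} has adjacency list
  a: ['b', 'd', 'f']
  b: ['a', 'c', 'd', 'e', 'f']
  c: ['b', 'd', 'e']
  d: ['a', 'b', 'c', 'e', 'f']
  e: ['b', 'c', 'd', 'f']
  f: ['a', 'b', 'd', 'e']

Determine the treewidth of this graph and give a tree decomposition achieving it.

Treewidth 3.
One such decomposition:
Bags: B1 = {b, d, e, f}  B2 = {a, b, d, f}  B3 = {b, c, d, e}
Tree: B1–B2, B1–B3

Every bag has size at most 4, so the width is 4 − 1 = 3 and tw(G) ≤ 3. On the other hand G contains the 4-clique {b, c, d, e}. A clique must lie in a single bag of any decomposition, so no decomposition can have width below 3. The upper and lower bounds meet at 3, so that is the treewidth.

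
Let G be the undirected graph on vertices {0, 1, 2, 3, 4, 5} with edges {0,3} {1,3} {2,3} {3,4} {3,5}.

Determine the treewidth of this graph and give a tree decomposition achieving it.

Treewidth 1.
Bags: B1 = {2, 3}  B2 = {0, 3}  B3 = {3, 4}  B4 = {1, 3}  B5 = {3, 5}
Tree: B1–B2, B1–B3, B2–B4, B3–B5

Each bag holds 2 vertices, so the decomposition has width 1, which upper-bounds the treewidth. Any graph with an edge has treewidth ≥ 1, and G has the edge 2–3. The upper and lower bounds meet at 1, so that is the treewidth.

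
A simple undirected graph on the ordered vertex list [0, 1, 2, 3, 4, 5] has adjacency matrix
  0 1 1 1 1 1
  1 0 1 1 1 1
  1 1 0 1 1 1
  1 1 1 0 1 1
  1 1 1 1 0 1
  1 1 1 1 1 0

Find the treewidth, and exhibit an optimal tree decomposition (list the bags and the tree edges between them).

Treewidth 5.
One optimal decomposition is:
Bags: B1 = {0, 1, 2, 3, 4, 5}
Tree: (single bag)

With just one bag of size 6, the width is 6 − 1 = 5, so tw(G) ≤ 5. Conversely, {0, 1, 2, 3, 4, 5} is a clique of size 6, and the vertices of any clique must share a bag in every tree decomposition; so some bag has ≥ 6 vertices and tw(G) ≥ 5. The upper and lower bounds meet at 5, so that is the treewidth.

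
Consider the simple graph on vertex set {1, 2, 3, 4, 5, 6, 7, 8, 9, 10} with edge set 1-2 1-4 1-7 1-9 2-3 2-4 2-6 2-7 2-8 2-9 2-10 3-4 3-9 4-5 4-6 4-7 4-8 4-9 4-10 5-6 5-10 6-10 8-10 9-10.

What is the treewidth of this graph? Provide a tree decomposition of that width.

Treewidth 3.
Bags: B1 = {1, 2, 4, 9}  B2 = {2, 4, 9, 10}  B3 = {2, 4, 6, 10}  B4 = {1, 2, 4, 7}  B5 = {2, 4, 8, 10}  B6 = {2, 3, 4, 9}  B7 = {4, 5, 6, 10}
Tree: B1–B2, B2–B3, B1–B4, B2–B5, B2–B6, B3–B7

The largest bag has 4 vertices, giving width 3; this decomposition certifies tw(G) ≤ 3. On the other hand G contains the 4-clique {2, 4, 8, 10}. A clique must lie in a single bag of any decomposition, so no decomposition can have width below 3. The upper and lower bounds meet at 3, so that is the treewidth.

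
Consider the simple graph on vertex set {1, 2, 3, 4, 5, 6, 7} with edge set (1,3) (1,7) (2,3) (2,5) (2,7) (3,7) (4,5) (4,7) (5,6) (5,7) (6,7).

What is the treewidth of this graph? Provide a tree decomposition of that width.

Every bag has size at most 3, so the width is 3 − 1 = 2 and tw(G) ≤ 2. On the other hand G contains the 3-clique {1, 3, 7}. A clique must lie in a single bag of any decomposition, so no decomposition can have width below 2. The upper and lower bounds meet at 2, so that is the treewidth.

Treewidth 2.
One optimal decomposition is:
Bags: B1 = {5, 6, 7}  B2 = {2, 5, 7}  B3 = {2, 3, 7}  B4 = {1, 3, 7}  B5 = {4, 5, 7}
Tree: B1–B2, B2–B3, B3–B4, B2–B5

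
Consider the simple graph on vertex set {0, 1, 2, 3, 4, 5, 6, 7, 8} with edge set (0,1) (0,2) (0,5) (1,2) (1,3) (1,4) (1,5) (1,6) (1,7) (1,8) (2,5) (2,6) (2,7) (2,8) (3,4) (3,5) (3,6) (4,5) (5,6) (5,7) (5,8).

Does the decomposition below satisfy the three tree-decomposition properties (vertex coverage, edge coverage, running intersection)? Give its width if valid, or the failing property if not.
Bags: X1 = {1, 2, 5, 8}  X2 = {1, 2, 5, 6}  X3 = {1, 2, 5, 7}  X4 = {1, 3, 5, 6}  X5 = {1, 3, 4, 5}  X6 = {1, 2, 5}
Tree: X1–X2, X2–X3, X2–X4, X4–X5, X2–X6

A tree decomposition must satisfy three properties: every vertex lies in some bag; for every edge, both endpoints lie together in some bag; and for every vertex, the bags containing it form a connected subtree. Here vertex 0 appears in no bag, so the decomposition is invalid.

No — vertex 0 appears in no bag.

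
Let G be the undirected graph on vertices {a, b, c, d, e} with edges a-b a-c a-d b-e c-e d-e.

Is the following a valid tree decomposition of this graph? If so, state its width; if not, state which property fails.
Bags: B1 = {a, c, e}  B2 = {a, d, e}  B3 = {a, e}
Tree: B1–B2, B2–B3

No — vertex b appears in no bag.

A tree decomposition must satisfy three properties: every vertex lies in some bag; for every edge, both endpoints lie together in some bag; and for every vertex, the bags containing it form a connected subtree. Here vertex b appears in no bag, so the decomposition is invalid.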